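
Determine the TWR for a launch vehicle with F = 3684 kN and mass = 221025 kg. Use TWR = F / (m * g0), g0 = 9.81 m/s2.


TWR = 3684000 / (221025 * 9.81) = 1.7

1.7


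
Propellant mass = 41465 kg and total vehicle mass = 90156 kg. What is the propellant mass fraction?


PMF = 41465 / 90156 = 0.46

0.46


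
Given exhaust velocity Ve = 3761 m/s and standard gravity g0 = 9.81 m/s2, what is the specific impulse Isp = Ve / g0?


Isp = Ve / g0 = 3761 / 9.81 = 383.4 s

383.4 s


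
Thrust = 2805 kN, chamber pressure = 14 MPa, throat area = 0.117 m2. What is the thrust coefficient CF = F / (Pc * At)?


CF = 2805000 / (14e6 * 0.117) = 1.71

1.71


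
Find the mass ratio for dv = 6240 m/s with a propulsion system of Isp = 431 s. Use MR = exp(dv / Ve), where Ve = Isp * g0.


Ve = 431 * 9.81 = 4228.11 m/s
MR = exp(6240 / 4228.11) = 4.375

4.375


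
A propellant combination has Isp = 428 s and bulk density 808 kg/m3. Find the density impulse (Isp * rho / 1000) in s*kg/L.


rho*Isp = 428 * 808 / 1000 = 346 s*kg/L

346 s*kg/L


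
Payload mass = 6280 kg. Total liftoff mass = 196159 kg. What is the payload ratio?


PR = 6280 / 196159 = 0.032

0.032


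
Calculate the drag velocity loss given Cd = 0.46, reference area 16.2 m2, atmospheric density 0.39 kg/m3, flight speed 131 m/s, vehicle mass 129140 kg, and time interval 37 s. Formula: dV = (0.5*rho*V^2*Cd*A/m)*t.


D = 0.5 * 0.39 * 131^2 * 0.46 * 16.2 = 24937.34 N
a = 24937.34 / 129140 = 0.1931 m/s2
dV = 0.1931 * 37 = 7.1 m/s

7.1 m/s


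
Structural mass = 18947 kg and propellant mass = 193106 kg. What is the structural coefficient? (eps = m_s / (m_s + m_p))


eps = 18947 / (18947 + 193106) = 0.0894

0.0894


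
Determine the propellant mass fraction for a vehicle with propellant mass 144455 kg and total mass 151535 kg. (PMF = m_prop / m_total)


PMF = 144455 / 151535 = 0.953

0.953


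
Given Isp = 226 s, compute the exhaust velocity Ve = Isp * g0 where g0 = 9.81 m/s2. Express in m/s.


Ve = Isp * g0 = 226 * 9.81 = 2217.1 m/s

2217.1 m/s


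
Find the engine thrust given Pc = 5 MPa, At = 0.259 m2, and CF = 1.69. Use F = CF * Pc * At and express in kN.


F = 1.69 * 5e6 * 0.259 = 2.1886e+06 N = 2188.6 kN

2188.6 kN


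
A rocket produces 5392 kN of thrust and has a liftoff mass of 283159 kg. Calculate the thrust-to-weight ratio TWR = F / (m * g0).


TWR = 5392000 / (283159 * 9.81) = 1.94

1.94


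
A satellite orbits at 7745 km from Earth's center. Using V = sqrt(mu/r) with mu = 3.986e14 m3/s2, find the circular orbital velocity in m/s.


V = sqrt(3.986e14 / 7745000) = 7174 m/s

7174 m/s


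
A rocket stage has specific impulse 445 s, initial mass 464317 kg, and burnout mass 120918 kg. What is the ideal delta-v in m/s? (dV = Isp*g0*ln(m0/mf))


Ve = 445 * 9.81 = 4365.45 m/s
dV = 4365.45 * ln(464317/120918) = 5874 m/s

5874 m/s


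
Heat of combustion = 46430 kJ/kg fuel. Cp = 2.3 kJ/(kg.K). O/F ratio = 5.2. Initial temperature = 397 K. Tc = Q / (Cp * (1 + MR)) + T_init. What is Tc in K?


Tc = 46430 / (2.3 * (1 + 5.2)) + 397 = 3653 K

3653 K


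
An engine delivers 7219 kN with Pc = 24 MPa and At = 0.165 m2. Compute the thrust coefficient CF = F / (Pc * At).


CF = 7219000 / (24e6 * 0.165) = 1.82

1.82


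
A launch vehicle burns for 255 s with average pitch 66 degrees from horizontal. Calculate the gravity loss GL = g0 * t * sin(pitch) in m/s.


GL = 9.81 * 255 * sin(66 deg) = 2285 m/s

2285 m/s


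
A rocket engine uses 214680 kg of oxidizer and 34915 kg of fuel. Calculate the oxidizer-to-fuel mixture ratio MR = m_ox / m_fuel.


MR = 214680 / 34915 = 6.15

6.15


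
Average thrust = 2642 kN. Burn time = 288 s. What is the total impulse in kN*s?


It = 2642 * 288 = 760896 kN*s

760896 kN*s


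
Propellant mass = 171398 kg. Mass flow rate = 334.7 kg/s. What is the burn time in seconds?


tb = 171398 / 334.7 = 512.1 s

512.1 s


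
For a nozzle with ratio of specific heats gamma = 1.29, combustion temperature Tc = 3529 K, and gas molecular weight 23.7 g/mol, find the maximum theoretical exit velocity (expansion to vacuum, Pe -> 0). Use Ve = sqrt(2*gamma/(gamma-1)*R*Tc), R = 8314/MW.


R = 8314 / 23.7 = 350.8 J/(kg.K)
Ve = sqrt(2 * 1.29 / (1.29 - 1) * 350.8 * 3529) = 3319 m/s

3319 m/s


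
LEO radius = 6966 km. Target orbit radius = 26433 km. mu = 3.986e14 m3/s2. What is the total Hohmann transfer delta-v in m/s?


V1 = sqrt(mu/r1) = 7564.44 m/s
dV1 = V1*(sqrt(2*r2/(r1+r2)) - 1) = 1952.52 m/s
V2 = sqrt(mu/r2) = 3883.25 m/s
dV2 = V2*(1 - sqrt(2*r1/(r1+r2))) = 1375.21 m/s
Total dV = 3328 m/s

3328 m/s


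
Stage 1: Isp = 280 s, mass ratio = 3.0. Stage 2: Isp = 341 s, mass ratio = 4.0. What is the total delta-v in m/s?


dV1 = 280 * 9.81 * ln(3.0) = 3017.7 m/s
dV2 = 341 * 9.81 * ln(4.0) = 4637.4 m/s
Total dV = 3017.7 + 4637.4 = 7655.1 m/s ~ 7655 m/s

7655 m/s


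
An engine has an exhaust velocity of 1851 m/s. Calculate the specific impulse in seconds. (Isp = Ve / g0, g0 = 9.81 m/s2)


Isp = Ve / g0 = 1851 / 9.81 = 188.7 s

188.7 s


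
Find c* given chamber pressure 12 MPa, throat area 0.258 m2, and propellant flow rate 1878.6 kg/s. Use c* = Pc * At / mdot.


c* = 12e6 * 0.258 / 1878.6 = 1648 m/s

1648 m/s


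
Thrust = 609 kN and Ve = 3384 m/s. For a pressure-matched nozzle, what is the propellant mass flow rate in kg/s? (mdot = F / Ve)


mdot = F / Ve = 609000 / 3384 = 180.0 kg/s

180.0 kg/s


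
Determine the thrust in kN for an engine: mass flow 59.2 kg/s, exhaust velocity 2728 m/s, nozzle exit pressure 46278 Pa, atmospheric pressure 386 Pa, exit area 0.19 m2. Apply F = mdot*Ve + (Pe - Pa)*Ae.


F = 59.2 * 2728 + (46278 - 386) * 0.19 = 170217.0 N = 170.2 kN

170.2 kN


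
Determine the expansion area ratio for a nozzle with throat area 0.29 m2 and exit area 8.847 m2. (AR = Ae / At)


AR = 8.847 / 0.29 = 30.5

30.5


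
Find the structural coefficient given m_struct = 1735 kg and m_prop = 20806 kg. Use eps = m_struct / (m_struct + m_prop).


eps = 1735 / (1735 + 20806) = 0.077

0.077


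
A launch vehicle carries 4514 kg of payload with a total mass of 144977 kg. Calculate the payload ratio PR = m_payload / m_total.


PR = 4514 / 144977 = 0.0311

0.0311


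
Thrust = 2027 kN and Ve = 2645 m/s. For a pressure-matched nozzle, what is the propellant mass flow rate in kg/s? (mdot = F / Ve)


mdot = F / Ve = 2027000 / 2645 = 766.4 kg/s

766.4 kg/s


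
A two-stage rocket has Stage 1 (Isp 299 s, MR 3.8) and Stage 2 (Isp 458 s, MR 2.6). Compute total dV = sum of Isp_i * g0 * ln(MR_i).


dV1 = 299 * 9.81 * ln(3.8) = 3915.8 m/s
dV2 = 458 * 9.81 * ln(2.6) = 4293.1 m/s
Total dV = 3915.8 + 4293.1 = 8208.9 m/s ~ 8209 m/s

8209 m/s


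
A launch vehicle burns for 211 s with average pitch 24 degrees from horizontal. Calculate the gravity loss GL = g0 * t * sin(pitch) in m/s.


GL = 9.81 * 211 * sin(24 deg) = 842 m/s

842 m/s


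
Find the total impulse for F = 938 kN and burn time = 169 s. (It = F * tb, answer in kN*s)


It = 938 * 169 = 158522 kN*s

158522 kN*s


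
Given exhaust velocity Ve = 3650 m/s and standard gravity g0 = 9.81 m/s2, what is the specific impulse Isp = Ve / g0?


Isp = Ve / g0 = 3650 / 9.81 = 372.1 s

372.1 s


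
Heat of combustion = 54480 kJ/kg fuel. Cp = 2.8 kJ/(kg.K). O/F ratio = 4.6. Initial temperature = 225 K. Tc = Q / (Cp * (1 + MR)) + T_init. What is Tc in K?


Tc = 54480 / (2.8 * (1 + 4.6)) + 225 = 3699 K

3699 K


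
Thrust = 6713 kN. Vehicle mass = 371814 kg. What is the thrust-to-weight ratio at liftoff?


TWR = 6713000 / (371814 * 9.81) = 1.84

1.84


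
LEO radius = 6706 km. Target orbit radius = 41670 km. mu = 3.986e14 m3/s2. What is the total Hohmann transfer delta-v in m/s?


V1 = sqrt(mu/r1) = 7709.69 m/s
dV1 = V1*(sqrt(2*r2/(r1+r2)) - 1) = 2409.57 m/s
V2 = sqrt(mu/r2) = 3092.84 m/s
dV2 = V2*(1 - sqrt(2*r1/(r1+r2))) = 1464.33 m/s
Total dV = 3874 m/s

3874 m/s


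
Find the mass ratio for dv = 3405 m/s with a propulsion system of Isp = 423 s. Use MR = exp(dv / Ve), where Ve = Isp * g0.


Ve = 423 * 9.81 = 4149.63 m/s
MR = exp(3405 / 4149.63) = 2.272

2.272


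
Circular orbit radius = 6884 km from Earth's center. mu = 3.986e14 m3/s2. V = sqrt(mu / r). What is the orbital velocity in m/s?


V = sqrt(3.986e14 / 6884000) = 7609 m/s

7609 m/s


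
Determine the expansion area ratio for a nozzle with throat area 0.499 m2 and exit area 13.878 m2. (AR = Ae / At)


AR = 13.878 / 0.499 = 27.8

27.8


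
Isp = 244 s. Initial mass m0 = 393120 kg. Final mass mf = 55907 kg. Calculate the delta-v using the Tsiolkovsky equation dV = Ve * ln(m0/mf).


Ve = 244 * 9.81 = 2393.64 m/s
dV = 2393.64 * ln(393120/55907) = 4669 m/s

4669 m/s


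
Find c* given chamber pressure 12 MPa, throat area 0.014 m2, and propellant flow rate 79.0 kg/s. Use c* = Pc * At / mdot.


c* = 12e6 * 0.014 / 79.0 = 2127 m/s

2127 m/s


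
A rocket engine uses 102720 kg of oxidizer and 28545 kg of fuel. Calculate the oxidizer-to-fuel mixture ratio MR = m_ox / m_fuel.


MR = 102720 / 28545 = 3.6

3.6


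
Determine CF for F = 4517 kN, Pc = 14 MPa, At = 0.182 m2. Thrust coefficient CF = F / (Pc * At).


CF = 4517000 / (14e6 * 0.182) = 1.77

1.77


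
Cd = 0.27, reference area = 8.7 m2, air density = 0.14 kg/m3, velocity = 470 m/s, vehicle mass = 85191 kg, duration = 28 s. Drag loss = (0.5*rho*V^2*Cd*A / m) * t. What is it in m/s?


D = 0.5 * 0.14 * 470^2 * 0.27 * 8.7 = 36322.59 N
a = 36322.59 / 85191 = 0.4264 m/s2
dV = 0.4264 * 28 = 11.9 m/s

11.9 m/s


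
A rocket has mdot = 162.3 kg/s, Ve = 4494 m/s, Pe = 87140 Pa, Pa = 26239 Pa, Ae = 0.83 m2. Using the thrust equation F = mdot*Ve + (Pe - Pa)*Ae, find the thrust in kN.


F = 162.3 * 4494 + (87140 - 26239) * 0.83 = 779924.0 N = 779.9 kN

779.9 kN


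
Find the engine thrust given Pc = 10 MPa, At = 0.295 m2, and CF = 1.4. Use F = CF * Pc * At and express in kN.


F = 1.4 * 10e6 * 0.295 = 4.1300e+06 N = 4130.0 kN

4130.0 kN


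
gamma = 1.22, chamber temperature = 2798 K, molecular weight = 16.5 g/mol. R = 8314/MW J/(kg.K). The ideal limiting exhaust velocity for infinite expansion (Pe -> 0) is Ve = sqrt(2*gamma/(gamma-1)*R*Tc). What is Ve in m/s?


R = 8314 / 16.5 = 503.88 J/(kg.K)
Ve = sqrt(2 * 1.22 / (1.22 - 1) * 503.88 * 2798) = 3954 m/s

3954 m/s


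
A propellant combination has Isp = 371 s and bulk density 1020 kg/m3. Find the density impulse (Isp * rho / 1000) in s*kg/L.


rho*Isp = 371 * 1020 / 1000 = 378 s*kg/L

378 s*kg/L


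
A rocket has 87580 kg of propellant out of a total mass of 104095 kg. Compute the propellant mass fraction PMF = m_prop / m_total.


PMF = 87580 / 104095 = 0.841

0.841


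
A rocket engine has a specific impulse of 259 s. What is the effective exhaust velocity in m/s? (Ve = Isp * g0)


Ve = Isp * g0 = 259 * 9.81 = 2540.8 m/s

2540.8 m/s


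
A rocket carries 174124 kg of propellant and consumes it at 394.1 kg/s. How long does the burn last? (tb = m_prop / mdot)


tb = 174124 / 394.1 = 441.8 s

441.8 s


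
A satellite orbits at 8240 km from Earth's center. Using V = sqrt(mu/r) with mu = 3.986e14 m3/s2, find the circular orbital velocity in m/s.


V = sqrt(3.986e14 / 8240000) = 6955 m/s

6955 m/s


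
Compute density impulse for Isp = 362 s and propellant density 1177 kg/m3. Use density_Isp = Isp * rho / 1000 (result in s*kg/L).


rho*Isp = 362 * 1177 / 1000 = 426 s*kg/L

426 s*kg/L


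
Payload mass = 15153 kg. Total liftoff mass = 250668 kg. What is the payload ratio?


PR = 15153 / 250668 = 0.0605

0.0605


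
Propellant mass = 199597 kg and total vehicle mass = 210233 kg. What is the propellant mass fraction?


PMF = 199597 / 210233 = 0.949

0.949


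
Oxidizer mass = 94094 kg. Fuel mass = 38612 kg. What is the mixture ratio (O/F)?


MR = 94094 / 38612 = 2.44

2.44


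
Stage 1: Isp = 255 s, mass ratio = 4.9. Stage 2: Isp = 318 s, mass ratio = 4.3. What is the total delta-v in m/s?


dV1 = 255 * 9.81 * ln(4.9) = 3975.6 m/s
dV2 = 318 * 9.81 * ln(4.3) = 4550.3 m/s
Total dV = 3975.6 + 4550.3 = 8525.9 m/s ~ 8526 m/s

8526 m/s


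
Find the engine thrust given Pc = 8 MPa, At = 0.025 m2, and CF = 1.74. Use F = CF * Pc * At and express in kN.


F = 1.74 * 8e6 * 0.025 = 348000.0 N = 348.0 kN

348.0 kN


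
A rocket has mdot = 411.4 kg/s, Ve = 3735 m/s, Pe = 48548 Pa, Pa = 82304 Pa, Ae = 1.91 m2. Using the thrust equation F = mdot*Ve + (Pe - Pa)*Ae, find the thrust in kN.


F = 411.4 * 3735 + (48548 - 82304) * 1.91 = 1.4721e+06 N = 1472.1 kN

1472.1 kN


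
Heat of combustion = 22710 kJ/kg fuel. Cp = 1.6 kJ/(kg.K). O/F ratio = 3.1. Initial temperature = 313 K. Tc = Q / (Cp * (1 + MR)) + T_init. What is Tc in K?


Tc = 22710 / (1.6 * (1 + 3.1)) + 313 = 3775 K

3775 K


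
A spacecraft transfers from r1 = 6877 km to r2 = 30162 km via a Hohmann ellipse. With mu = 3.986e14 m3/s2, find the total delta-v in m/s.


V1 = sqrt(mu/r1) = 7613.23 m/s
dV1 = V1*(sqrt(2*r2/(r1+r2)) - 1) = 2102.7 m/s
V2 = sqrt(mu/r2) = 3635.29 m/s
dV2 = V2*(1 - sqrt(2*r1/(r1+r2))) = 1420.03 m/s
Total dV = 3523 m/s

3523 m/s


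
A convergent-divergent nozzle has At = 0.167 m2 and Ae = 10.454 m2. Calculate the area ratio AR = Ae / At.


AR = 10.454 / 0.167 = 62.6

62.6


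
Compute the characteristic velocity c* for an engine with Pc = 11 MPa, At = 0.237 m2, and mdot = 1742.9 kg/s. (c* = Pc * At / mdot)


c* = 11e6 * 0.237 / 1742.9 = 1496 m/s

1496 m/s


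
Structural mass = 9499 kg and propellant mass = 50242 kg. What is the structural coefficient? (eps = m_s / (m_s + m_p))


eps = 9499 / (9499 + 50242) = 0.159

0.159


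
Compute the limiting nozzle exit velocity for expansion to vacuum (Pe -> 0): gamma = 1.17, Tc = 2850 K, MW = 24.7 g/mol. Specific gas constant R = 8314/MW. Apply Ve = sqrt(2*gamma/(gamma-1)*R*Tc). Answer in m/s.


R = 8314 / 24.7 = 336.6 J/(kg.K)
Ve = sqrt(2 * 1.17 / (1.17 - 1) * 336.6 * 2850) = 3634 m/s

3634 m/s


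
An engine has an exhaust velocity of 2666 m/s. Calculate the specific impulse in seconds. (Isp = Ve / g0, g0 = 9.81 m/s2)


Isp = Ve / g0 = 2666 / 9.81 = 271.8 s

271.8 s


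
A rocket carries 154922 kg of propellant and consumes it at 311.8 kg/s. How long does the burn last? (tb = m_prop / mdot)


tb = 154922 / 311.8 = 496.9 s

496.9 s


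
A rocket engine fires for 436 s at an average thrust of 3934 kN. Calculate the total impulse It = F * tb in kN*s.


It = 3934 * 436 = 1715224 kN*s

1715224 kN*s


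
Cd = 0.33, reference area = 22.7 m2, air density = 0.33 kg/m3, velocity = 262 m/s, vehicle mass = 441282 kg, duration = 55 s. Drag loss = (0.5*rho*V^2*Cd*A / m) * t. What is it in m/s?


D = 0.5 * 0.33 * 262^2 * 0.33 * 22.7 = 84845.01 N
a = 84845.01 / 441282 = 0.1923 m/s2
dV = 0.1923 * 55 = 10.6 m/s

10.6 m/s


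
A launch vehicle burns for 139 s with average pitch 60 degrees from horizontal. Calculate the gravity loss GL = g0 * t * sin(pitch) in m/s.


GL = 9.81 * 139 * sin(60 deg) = 1181 m/s

1181 m/s


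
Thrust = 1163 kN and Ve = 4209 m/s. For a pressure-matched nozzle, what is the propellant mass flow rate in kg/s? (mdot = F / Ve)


mdot = F / Ve = 1163000 / 4209 = 276.3 kg/s

276.3 kg/s


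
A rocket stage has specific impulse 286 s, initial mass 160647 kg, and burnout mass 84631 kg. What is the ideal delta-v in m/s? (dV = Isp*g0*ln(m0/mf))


Ve = 286 * 9.81 = 2805.66 m/s
dV = 2805.66 * ln(160647/84631) = 1798 m/s

1798 m/s


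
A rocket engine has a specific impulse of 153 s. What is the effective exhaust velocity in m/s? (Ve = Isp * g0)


Ve = Isp * g0 = 153 * 9.81 = 1500.9 m/s

1500.9 m/s


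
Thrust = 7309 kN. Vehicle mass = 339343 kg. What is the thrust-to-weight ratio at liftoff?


TWR = 7309000 / (339343 * 9.81) = 2.2

2.2


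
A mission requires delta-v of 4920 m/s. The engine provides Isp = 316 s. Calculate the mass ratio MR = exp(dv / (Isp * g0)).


Ve = 316 * 9.81 = 3099.96 m/s
MR = exp(4920 / 3099.96) = 4.89

4.89


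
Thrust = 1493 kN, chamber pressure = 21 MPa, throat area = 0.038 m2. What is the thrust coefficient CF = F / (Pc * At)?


CF = 1493000 / (21e6 * 0.038) = 1.87

1.87


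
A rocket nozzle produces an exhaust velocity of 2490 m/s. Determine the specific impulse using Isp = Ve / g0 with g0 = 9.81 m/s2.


Isp = Ve / g0 = 2490 / 9.81 = 253.8 s

253.8 s


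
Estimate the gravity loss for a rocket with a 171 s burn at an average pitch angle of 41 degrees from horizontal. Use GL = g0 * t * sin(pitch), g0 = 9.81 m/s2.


GL = 9.81 * 171 * sin(41 deg) = 1101 m/s

1101 m/s


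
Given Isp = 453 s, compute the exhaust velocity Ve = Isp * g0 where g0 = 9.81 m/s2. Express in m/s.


Ve = Isp * g0 = 453 * 9.81 = 4443.9 m/s

4443.9 m/s


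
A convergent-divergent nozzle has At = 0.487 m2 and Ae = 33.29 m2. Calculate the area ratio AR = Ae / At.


AR = 33.29 / 0.487 = 68.4

68.4


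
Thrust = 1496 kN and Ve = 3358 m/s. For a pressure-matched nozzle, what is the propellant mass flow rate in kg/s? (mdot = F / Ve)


mdot = F / Ve = 1496000 / 3358 = 445.5 kg/s

445.5 kg/s


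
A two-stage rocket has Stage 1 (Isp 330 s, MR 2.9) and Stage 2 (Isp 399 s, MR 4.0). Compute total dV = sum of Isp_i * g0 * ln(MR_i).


dV1 = 330 * 9.81 * ln(2.9) = 3446.8 m/s
dV2 = 399 * 9.81 * ln(4.0) = 5426.2 m/s
Total dV = 3446.8 + 5426.2 = 8873.0 m/s ~ 8873 m/s

8873 m/s


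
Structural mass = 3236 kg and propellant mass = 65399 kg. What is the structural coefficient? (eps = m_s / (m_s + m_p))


eps = 3236 / (3236 + 65399) = 0.0471

0.0471


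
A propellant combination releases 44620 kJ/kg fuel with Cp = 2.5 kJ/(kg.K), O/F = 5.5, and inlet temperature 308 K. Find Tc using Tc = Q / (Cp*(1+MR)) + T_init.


Tc = 44620 / (2.5 * (1 + 5.5)) + 308 = 3054 K

3054 K


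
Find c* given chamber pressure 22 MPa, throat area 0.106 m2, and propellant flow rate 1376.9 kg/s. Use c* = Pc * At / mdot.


c* = 22e6 * 0.106 / 1376.9 = 1694 m/s

1694 m/s


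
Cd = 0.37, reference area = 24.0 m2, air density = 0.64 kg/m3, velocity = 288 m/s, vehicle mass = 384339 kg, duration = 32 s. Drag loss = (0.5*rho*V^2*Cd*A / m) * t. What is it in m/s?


D = 0.5 * 0.64 * 288^2 * 0.37 * 24.0 = 235693.67 N
a = 235693.67 / 384339 = 0.6132 m/s2
dV = 0.6132 * 32 = 19.6 m/s

19.6 m/s


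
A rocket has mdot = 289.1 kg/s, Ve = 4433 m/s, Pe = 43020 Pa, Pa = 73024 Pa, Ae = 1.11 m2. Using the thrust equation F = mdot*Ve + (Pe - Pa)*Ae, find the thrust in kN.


F = 289.1 * 4433 + (43020 - 73024) * 1.11 = 1.2483e+06 N = 1248.3 kN

1248.3 kN


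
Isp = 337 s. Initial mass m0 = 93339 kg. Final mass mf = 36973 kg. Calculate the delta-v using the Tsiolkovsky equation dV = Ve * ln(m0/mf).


Ve = 337 * 9.81 = 3305.97 m/s
dV = 3305.97 * ln(93339/36973) = 3061 m/s

3061 m/s


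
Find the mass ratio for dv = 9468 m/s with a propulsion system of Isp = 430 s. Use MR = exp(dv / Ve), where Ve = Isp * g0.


Ve = 430 * 9.81 = 4218.3 m/s
MR = exp(9468 / 4218.3) = 9.436

9.436


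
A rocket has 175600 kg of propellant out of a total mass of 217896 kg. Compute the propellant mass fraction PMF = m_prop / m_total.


PMF = 175600 / 217896 = 0.806

0.806


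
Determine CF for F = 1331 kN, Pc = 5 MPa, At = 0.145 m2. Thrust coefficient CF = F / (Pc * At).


CF = 1331000 / (5e6 * 0.145) = 1.84

1.84


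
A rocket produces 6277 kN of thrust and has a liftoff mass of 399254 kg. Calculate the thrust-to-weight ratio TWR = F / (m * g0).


TWR = 6277000 / (399254 * 9.81) = 1.6

1.6


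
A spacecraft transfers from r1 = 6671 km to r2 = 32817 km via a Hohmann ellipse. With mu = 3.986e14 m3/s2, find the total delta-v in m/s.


V1 = sqrt(mu/r1) = 7729.89 m/s
dV1 = V1*(sqrt(2*r2/(r1+r2)) - 1) = 2235.75 m/s
V2 = sqrt(mu/r2) = 3485.13 m/s
dV2 = V2*(1 - sqrt(2*r1/(r1+r2))) = 1459.33 m/s
Total dV = 3695 m/s

3695 m/s


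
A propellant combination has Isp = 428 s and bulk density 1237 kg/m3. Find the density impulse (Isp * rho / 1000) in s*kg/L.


rho*Isp = 428 * 1237 / 1000 = 529 s*kg/L

529 s*kg/L


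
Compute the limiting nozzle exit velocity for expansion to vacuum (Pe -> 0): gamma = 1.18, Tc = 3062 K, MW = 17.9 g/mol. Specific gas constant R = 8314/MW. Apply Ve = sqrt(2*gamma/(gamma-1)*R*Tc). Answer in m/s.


R = 8314 / 17.9 = 464.47 J/(kg.K)
Ve = sqrt(2 * 1.18 / (1.18 - 1) * 464.47 * 3062) = 4318 m/s

4318 m/s


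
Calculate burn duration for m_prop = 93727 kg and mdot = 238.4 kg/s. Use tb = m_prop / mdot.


tb = 93727 / 238.4 = 393.2 s

393.2 s


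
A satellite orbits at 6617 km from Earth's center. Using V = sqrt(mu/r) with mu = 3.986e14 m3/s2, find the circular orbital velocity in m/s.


V = sqrt(3.986e14 / 6617000) = 7761 m/s

7761 m/s


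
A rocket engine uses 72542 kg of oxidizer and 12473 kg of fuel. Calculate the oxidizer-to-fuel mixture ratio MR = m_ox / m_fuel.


MR = 72542 / 12473 = 5.82

5.82


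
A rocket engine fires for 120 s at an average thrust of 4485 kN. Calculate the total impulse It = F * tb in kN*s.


It = 4485 * 120 = 538200 kN*s

538200 kN*s


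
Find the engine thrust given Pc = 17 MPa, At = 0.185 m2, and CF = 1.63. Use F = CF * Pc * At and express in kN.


F = 1.63 * 17e6 * 0.185 = 5.1263e+06 N = 5126.3 kN

5126.3 kN


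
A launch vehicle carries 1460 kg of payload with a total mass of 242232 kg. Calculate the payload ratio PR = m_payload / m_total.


PR = 1460 / 242232 = 0.006

0.006


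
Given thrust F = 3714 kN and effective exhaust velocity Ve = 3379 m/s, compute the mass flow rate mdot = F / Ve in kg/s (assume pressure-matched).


mdot = F / Ve = 3714000 / 3379 = 1099.1 kg/s

1099.1 kg/s


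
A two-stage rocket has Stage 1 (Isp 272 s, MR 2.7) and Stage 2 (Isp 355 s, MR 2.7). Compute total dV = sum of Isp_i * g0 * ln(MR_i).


dV1 = 272 * 9.81 * ln(2.7) = 2650.3 m/s
dV2 = 355 * 9.81 * ln(2.7) = 3459.0 m/s
Total dV = 2650.3 + 3459.0 = 6109.3 m/s ~ 6109 m/s

6109 m/s


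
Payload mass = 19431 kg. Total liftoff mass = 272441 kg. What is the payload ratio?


PR = 19431 / 272441 = 0.0713

0.0713


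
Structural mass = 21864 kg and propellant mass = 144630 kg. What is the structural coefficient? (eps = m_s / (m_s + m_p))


eps = 21864 / (21864 + 144630) = 0.1313

0.1313


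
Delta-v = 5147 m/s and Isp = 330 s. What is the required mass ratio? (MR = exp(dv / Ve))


Ve = 330 * 9.81 = 3237.3 m/s
MR = exp(5147 / 3237.3) = 4.903

4.903


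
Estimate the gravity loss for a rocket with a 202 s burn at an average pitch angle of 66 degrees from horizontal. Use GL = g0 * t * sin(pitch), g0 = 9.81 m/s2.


GL = 9.81 * 202 * sin(66 deg) = 1810 m/s

1810 m/s


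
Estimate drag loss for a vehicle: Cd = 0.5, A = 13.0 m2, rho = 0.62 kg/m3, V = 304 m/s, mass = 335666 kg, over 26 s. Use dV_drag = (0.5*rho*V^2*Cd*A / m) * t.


D = 0.5 * 0.62 * 304^2 * 0.5 * 13.0 = 186218.24 N
a = 186218.24 / 335666 = 0.5548 m/s2
dV = 0.5548 * 26 = 14.4 m/s

14.4 m/s


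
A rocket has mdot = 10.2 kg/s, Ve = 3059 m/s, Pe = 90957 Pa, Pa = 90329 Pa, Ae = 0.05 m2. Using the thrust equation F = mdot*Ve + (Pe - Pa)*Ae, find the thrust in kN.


F = 10.2 * 3059 + (90957 - 90329) * 0.05 = 31233.0 N = 31.2 kN

31.2 kN


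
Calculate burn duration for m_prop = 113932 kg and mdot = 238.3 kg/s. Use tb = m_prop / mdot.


tb = 113932 / 238.3 = 478.1 s

478.1 s


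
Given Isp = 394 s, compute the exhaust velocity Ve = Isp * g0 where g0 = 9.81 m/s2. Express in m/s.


Ve = Isp * g0 = 394 * 9.81 = 3865.1 m/s

3865.1 m/s


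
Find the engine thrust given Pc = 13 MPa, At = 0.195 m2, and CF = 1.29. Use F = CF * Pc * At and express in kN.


F = 1.29 * 13e6 * 0.195 = 3.2702e+06 N = 3270.2 kN

3270.2 kN


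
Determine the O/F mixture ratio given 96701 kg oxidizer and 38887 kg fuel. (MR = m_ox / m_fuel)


MR = 96701 / 38887 = 2.49

2.49


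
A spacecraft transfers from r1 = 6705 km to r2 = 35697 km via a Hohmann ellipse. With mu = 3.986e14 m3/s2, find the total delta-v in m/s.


V1 = sqrt(mu/r1) = 7710.26 m/s
dV1 = V1*(sqrt(2*r2/(r1+r2)) - 1) = 2294.5 m/s
V2 = sqrt(mu/r2) = 3341.59 m/s
dV2 = V2*(1 - sqrt(2*r1/(r1+r2))) = 1462.38 m/s
Total dV = 3757 m/s

3757 m/s


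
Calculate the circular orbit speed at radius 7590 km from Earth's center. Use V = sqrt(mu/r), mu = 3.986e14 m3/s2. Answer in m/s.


V = sqrt(3.986e14 / 7590000) = 7247 m/s

7247 m/s


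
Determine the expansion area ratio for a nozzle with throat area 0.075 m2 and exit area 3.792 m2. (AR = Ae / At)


AR = 3.792 / 0.075 = 50.6

50.6


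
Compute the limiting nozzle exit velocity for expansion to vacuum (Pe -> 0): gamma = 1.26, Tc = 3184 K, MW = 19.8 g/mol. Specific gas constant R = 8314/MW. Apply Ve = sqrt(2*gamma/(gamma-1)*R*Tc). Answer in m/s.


R = 8314 / 19.8 = 419.9 J/(kg.K)
Ve = sqrt(2 * 1.26 / (1.26 - 1) * 419.9 * 3184) = 3600 m/s

3600 m/s


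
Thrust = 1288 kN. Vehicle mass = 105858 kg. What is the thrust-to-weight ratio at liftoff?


TWR = 1288000 / (105858 * 9.81) = 1.24

1.24


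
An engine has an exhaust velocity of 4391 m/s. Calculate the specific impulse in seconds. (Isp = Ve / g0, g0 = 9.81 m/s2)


Isp = Ve / g0 = 4391 / 9.81 = 447.6 s

447.6 s


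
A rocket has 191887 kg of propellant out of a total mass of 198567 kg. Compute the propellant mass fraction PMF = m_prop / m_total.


PMF = 191887 / 198567 = 0.966

0.966


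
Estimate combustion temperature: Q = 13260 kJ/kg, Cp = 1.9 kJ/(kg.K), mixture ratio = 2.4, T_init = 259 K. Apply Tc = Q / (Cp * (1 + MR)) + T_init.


Tc = 13260 / (1.9 * (1 + 2.4)) + 259 = 2312 K

2312 K


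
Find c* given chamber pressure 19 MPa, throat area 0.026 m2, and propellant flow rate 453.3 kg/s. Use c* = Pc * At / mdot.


c* = 19e6 * 0.026 / 453.3 = 1090 m/s

1090 m/s


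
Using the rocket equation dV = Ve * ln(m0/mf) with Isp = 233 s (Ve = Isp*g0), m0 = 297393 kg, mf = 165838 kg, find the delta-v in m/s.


Ve = 233 * 9.81 = 2285.73 m/s
dV = 2285.73 * ln(297393/165838) = 1335 m/s

1335 m/s


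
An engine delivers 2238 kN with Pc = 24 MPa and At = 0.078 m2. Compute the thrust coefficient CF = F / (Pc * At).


CF = 2238000 / (24e6 * 0.078) = 1.2

1.2


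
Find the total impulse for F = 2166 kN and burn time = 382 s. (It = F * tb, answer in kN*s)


It = 2166 * 382 = 827412 kN*s

827412 kN*s


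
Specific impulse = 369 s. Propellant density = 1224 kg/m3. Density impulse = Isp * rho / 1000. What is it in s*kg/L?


rho*Isp = 369 * 1224 / 1000 = 452 s*kg/L

452 s*kg/L


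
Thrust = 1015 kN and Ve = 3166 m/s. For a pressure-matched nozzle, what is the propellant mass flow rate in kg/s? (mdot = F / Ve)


mdot = F / Ve = 1015000 / 3166 = 320.6 kg/s

320.6 kg/s


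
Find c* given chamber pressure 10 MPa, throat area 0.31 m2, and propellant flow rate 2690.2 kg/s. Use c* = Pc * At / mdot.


c* = 10e6 * 0.31 / 2690.2 = 1152 m/s

1152 m/s


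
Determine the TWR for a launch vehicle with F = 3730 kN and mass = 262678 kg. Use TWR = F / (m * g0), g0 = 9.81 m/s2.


TWR = 3730000 / (262678 * 9.81) = 1.45

1.45


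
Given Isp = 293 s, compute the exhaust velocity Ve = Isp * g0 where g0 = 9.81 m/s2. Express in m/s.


Ve = Isp * g0 = 293 * 9.81 = 2874.3 m/s

2874.3 m/s


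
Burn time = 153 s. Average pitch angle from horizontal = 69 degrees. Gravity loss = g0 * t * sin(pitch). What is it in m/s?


GL = 9.81 * 153 * sin(69 deg) = 1401 m/s

1401 m/s


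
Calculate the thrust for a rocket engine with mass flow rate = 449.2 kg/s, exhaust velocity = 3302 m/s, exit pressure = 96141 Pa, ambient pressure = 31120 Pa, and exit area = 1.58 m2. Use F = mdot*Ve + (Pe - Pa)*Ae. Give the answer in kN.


F = 449.2 * 3302 + (96141 - 31120) * 1.58 = 1.5860e+06 N = 1586.0 kN

1586.0 kN


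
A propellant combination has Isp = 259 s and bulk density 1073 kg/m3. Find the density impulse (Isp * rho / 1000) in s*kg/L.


rho*Isp = 259 * 1073 / 1000 = 278 s*kg/L

278 s*kg/L


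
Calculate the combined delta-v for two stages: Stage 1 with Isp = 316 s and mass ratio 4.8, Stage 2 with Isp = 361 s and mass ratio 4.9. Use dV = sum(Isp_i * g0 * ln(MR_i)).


dV1 = 316 * 9.81 * ln(4.8) = 4862.6 m/s
dV2 = 361 * 9.81 * ln(4.9) = 5628.1 m/s
Total dV = 4862.6 + 5628.1 = 10490.7 m/s ~ 10491 m/s

10491 m/s


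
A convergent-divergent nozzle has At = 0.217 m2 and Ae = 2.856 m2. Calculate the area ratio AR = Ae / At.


AR = 2.856 / 0.217 = 13.2

13.2


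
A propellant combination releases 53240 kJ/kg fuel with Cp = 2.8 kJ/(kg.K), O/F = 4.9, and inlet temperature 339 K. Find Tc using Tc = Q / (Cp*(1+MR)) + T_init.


Tc = 53240 / (2.8 * (1 + 4.9)) + 339 = 3562 K

3562 K


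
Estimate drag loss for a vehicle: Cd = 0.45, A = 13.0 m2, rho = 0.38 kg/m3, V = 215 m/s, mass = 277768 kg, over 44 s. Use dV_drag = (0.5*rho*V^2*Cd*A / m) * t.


D = 0.5 * 0.38 * 215^2 * 0.45 * 13.0 = 51379.09 N
a = 51379.09 / 277768 = 0.185 m/s2
dV = 0.185 * 44 = 8.1 m/s

8.1 m/s


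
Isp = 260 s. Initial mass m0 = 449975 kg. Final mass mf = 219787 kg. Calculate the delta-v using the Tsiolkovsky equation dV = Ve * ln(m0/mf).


Ve = 260 * 9.81 = 2550.6 m/s
dV = 2550.6 * ln(449975/219787) = 1828 m/s

1828 m/s


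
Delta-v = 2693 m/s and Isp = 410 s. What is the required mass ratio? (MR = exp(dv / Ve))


Ve = 410 * 9.81 = 4022.1 m/s
MR = exp(2693 / 4022.1) = 1.953

1.953


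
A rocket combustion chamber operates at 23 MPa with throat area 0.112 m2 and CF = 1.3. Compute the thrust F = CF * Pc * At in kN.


F = 1.3 * 23e6 * 0.112 = 3.3488e+06 N = 3348.8 kN

3348.8 kN


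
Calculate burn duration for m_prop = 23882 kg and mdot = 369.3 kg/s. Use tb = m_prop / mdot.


tb = 23882 / 369.3 = 64.7 s

64.7 s


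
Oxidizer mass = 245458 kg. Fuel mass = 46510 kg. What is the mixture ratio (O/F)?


MR = 245458 / 46510 = 5.28

5.28


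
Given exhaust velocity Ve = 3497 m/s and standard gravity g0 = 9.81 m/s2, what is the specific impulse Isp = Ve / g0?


Isp = Ve / g0 = 3497 / 9.81 = 356.5 s

356.5 s


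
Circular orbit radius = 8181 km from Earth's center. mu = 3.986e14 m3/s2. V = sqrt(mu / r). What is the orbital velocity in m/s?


V = sqrt(3.986e14 / 8181000) = 6980 m/s

6980 m/s


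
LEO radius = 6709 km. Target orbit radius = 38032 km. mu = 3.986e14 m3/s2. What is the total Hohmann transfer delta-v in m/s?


V1 = sqrt(mu/r1) = 7707.97 m/s
dV1 = V1*(sqrt(2*r2/(r1+r2)) - 1) = 2342.28 m/s
V2 = sqrt(mu/r2) = 3237.38 m/s
dV2 = V2*(1 - sqrt(2*r1/(r1+r2))) = 1464.48 m/s
Total dV = 3807 m/s

3807 m/s


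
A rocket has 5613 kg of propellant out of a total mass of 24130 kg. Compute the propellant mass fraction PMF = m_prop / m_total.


PMF = 5613 / 24130 = 0.233

0.233


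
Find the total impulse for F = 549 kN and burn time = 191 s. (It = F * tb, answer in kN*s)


It = 549 * 191 = 104859 kN*s

104859 kN*s


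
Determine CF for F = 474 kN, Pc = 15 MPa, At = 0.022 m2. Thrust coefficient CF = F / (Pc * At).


CF = 474000 / (15e6 * 0.022) = 1.44

1.44


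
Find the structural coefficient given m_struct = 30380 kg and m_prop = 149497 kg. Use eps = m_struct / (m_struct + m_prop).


eps = 30380 / (30380 + 149497) = 0.1689

0.1689


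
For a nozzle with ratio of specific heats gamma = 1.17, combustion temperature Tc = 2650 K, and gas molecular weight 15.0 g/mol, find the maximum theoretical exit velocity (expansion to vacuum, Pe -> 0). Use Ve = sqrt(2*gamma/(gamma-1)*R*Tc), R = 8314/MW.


R = 8314 / 15.0 = 554.27 J/(kg.K)
Ve = sqrt(2 * 1.17 / (1.17 - 1) * 554.27 * 2650) = 4496 m/s

4496 m/s


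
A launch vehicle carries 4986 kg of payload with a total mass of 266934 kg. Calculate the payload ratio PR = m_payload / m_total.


PR = 4986 / 266934 = 0.0187

0.0187


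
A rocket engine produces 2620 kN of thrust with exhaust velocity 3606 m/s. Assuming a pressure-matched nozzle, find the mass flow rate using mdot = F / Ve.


mdot = F / Ve = 2620000 / 3606 = 726.6 kg/s

726.6 kg/s


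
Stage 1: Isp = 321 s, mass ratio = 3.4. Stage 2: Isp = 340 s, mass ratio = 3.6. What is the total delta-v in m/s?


dV1 = 321 * 9.81 * ln(3.4) = 3853.7 m/s
dV2 = 340 * 9.81 * ln(3.6) = 4272.4 m/s
Total dV = 3853.7 + 4272.4 = 8126.1 m/s ~ 8126 m/s

8126 m/s


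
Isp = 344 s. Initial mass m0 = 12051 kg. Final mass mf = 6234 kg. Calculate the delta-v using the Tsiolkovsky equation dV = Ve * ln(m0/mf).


Ve = 344 * 9.81 = 3374.64 m/s
dV = 3374.64 * ln(12051/6234) = 2224 m/s

2224 m/s


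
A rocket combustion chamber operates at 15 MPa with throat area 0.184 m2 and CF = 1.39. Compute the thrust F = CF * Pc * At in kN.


F = 1.39 * 15e6 * 0.184 = 3.8364e+06 N = 3836.4 kN

3836.4 kN


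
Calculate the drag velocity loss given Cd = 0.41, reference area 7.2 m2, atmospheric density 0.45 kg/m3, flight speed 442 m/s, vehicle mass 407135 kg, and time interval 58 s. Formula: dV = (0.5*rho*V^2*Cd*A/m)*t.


D = 0.5 * 0.45 * 442^2 * 0.41 * 7.2 = 129760.77 N
a = 129760.77 / 407135 = 0.3187 m/s2
dV = 0.3187 * 58 = 18.5 m/s

18.5 m/s


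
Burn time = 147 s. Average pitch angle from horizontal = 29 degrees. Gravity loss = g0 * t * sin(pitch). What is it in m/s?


GL = 9.81 * 147 * sin(29 deg) = 699 m/s

699 m/s


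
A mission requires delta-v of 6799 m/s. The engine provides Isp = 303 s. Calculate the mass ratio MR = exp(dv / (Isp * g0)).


Ve = 303 * 9.81 = 2972.43 m/s
MR = exp(6799 / 2972.43) = 9.849

9.849


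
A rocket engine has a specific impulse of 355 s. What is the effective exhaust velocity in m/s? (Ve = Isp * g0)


Ve = Isp * g0 = 355 * 9.81 = 3482.6 m/s

3482.6 m/s


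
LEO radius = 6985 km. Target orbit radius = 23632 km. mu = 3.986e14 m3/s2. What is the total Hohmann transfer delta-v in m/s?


V1 = sqrt(mu/r1) = 7554.15 m/s
dV1 = V1*(sqrt(2*r2/(r1+r2)) - 1) = 1831.61 m/s
V2 = sqrt(mu/r2) = 4106.94 m/s
dV2 = V2*(1 - sqrt(2*r1/(r1+r2))) = 1332.76 m/s
Total dV = 3164 m/s

3164 m/s


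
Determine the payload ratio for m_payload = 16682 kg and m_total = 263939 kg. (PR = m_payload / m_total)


PR = 16682 / 263939 = 0.0632

0.0632


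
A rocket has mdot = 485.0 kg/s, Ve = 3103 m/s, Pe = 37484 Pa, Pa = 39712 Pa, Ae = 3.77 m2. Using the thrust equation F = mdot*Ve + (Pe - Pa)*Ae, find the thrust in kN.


F = 485.0 * 3103 + (37484 - 39712) * 3.77 = 1.4966e+06 N = 1496.6 kN

1496.6 kN


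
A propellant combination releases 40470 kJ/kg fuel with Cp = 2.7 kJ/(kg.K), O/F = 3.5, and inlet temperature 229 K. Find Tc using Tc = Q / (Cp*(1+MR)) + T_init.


Tc = 40470 / (2.7 * (1 + 3.5)) + 229 = 3560 K

3560 K


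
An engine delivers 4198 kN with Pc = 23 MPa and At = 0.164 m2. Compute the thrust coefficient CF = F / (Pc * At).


CF = 4198000 / (23e6 * 0.164) = 1.11

1.11


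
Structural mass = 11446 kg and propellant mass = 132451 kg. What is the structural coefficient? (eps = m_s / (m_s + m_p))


eps = 11446 / (11446 + 132451) = 0.0795

0.0795


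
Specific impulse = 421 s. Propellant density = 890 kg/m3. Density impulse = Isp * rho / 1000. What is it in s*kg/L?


rho*Isp = 421 * 890 / 1000 = 375 s*kg/L

375 s*kg/L


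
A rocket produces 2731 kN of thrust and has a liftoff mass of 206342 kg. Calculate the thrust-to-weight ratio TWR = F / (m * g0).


TWR = 2731000 / (206342 * 9.81) = 1.35

1.35


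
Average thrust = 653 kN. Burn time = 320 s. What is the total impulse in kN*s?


It = 653 * 320 = 208960 kN*s

208960 kN*s


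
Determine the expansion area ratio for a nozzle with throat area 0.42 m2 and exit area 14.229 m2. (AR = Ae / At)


AR = 14.229 / 0.42 = 33.9

33.9


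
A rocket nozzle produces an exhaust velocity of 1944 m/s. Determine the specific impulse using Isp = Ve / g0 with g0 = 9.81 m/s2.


Isp = Ve / g0 = 1944 / 9.81 = 198.2 s

198.2 s


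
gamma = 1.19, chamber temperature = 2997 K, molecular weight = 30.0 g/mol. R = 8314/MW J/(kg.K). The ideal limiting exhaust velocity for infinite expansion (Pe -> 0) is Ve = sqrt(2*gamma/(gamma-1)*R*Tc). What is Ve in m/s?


R = 8314 / 30.0 = 277.13 J/(kg.K)
Ve = sqrt(2 * 1.19 / (1.19 - 1) * 277.13 * 2997) = 3226 m/s

3226 m/s


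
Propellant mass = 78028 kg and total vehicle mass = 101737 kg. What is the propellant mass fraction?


PMF = 78028 / 101737 = 0.767

0.767


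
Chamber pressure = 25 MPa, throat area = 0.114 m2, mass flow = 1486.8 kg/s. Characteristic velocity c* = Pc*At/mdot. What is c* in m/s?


c* = 25e6 * 0.114 / 1486.8 = 1917 m/s

1917 m/s


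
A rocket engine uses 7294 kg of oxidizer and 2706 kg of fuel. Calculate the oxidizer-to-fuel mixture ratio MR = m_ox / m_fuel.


MR = 7294 / 2706 = 2.7

2.7


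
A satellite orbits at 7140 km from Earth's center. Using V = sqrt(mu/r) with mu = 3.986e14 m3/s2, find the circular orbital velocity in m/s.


V = sqrt(3.986e14 / 7140000) = 7472 m/s

7472 m/s


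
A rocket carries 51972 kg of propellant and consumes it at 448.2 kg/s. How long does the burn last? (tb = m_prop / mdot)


tb = 51972 / 448.2 = 116.0 s

116.0 s


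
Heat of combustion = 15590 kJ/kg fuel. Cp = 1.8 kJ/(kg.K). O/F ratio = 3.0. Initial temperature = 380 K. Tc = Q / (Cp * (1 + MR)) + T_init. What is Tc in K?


Tc = 15590 / (1.8 * (1 + 3.0)) + 380 = 2545 K

2545 K


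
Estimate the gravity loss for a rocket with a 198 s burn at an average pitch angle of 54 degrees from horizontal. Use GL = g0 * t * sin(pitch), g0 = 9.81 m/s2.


GL = 9.81 * 198 * sin(54 deg) = 1571 m/s

1571 m/s


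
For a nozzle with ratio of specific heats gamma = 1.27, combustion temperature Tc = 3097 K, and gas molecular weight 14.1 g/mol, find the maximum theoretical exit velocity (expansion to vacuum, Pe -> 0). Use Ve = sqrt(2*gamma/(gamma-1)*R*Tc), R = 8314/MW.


R = 8314 / 14.1 = 589.65 J/(kg.K)
Ve = sqrt(2 * 1.27 / (1.27 - 1) * 589.65 * 3097) = 4145 m/s

4145 m/s


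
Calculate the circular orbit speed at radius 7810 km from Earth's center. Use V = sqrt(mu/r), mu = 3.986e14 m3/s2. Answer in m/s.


V = sqrt(3.986e14 / 7810000) = 7144 m/s

7144 m/s


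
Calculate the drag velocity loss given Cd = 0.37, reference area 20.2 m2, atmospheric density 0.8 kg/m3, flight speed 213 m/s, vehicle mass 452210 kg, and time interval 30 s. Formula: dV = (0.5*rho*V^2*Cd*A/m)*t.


D = 0.5 * 0.8 * 213^2 * 0.37 * 20.2 = 135635.16 N
a = 135635.16 / 452210 = 0.2999 m/s2
dV = 0.2999 * 30 = 9.0 m/s

9.0 m/s


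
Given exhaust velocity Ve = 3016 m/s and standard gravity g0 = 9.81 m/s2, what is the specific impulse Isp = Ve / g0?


Isp = Ve / g0 = 3016 / 9.81 = 307.4 s

307.4 s


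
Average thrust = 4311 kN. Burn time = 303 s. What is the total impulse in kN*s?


It = 4311 * 303 = 1306233 kN*s

1306233 kN*s


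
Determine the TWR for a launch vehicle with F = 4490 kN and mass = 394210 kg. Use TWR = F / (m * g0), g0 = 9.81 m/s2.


TWR = 4490000 / (394210 * 9.81) = 1.16

1.16


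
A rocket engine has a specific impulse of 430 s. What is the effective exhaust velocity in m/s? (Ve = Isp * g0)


Ve = Isp * g0 = 430 * 9.81 = 4218.3 m/s

4218.3 m/s


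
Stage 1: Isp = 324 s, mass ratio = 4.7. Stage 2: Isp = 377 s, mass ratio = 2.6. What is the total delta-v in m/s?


dV1 = 324 * 9.81 * ln(4.7) = 4918.8 m/s
dV2 = 377 * 9.81 * ln(2.6) = 3533.8 m/s
Total dV = 4918.8 + 3533.8 = 8452.6 m/s ~ 8453 m/s

8453 m/s


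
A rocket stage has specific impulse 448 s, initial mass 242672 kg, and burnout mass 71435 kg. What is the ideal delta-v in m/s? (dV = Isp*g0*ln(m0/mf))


Ve = 448 * 9.81 = 4394.88 m/s
dV = 4394.88 * ln(242672/71435) = 5375 m/s

5375 m/s
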